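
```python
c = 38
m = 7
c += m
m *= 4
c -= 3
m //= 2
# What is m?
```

Answer: 14

Derivation:
Trace (tracking m):
c = 38  # -> c = 38
m = 7  # -> m = 7
c += m  # -> c = 45
m *= 4  # -> m = 28
c -= 3  # -> c = 42
m //= 2  # -> m = 14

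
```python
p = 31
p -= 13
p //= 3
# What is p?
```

Trace (tracking p):
p = 31  # -> p = 31
p -= 13  # -> p = 18
p //= 3  # -> p = 6

Answer: 6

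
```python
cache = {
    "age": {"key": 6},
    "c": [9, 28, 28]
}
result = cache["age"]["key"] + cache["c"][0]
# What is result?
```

Trace (tracking result):
cache = {'age': {'key': 6}, 'c': [9, 28, 28]}  # -> cache = {'age': {'key': 6}, 'c': [9, 28, 28]}
result = cache['age']['key'] + cache['c'][0]  # -> result = 15

Answer: 15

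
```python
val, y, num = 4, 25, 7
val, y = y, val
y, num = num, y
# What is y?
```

Answer: 7

Derivation:
Trace (tracking y):
val, y, num = (4, 25, 7)  # -> val = 4, y = 25, num = 7
val, y = (y, val)  # -> val = 25, y = 4
y, num = (num, y)  # -> y = 7, num = 4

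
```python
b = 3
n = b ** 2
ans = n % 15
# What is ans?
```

Answer: 9

Derivation:
Trace (tracking ans):
b = 3  # -> b = 3
n = b ** 2  # -> n = 9
ans = n % 15  # -> ans = 9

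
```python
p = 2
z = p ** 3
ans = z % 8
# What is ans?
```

Answer: 0

Derivation:
Trace (tracking ans):
p = 2  # -> p = 2
z = p ** 3  # -> z = 8
ans = z % 8  # -> ans = 0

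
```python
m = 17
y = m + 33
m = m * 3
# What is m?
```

Trace (tracking m):
m = 17  # -> m = 17
y = m + 33  # -> y = 50
m = m * 3  # -> m = 51

Answer: 51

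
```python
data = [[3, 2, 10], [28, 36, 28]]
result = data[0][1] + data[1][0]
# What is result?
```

Answer: 30

Derivation:
Trace (tracking result):
data = [[3, 2, 10], [28, 36, 28]]  # -> data = [[3, 2, 10], [28, 36, 28]]
result = data[0][1] + data[1][0]  # -> result = 30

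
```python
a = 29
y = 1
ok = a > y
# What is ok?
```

Trace (tracking ok):
a = 29  # -> a = 29
y = 1  # -> y = 1
ok = a > y  # -> ok = True

Answer: True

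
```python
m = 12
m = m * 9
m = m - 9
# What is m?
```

Answer: 99

Derivation:
Trace (tracking m):
m = 12  # -> m = 12
m = m * 9  # -> m = 108
m = m - 9  # -> m = 99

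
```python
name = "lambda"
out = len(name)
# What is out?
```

Answer: 6

Derivation:
Trace (tracking out):
name = 'lambda'  # -> name = 'lambda'
out = len(name)  # -> out = 6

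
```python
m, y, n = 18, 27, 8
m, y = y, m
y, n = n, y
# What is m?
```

Trace (tracking m):
m, y, n = (18, 27, 8)  # -> m = 18, y = 27, n = 8
m, y = (y, m)  # -> m = 27, y = 18
y, n = (n, y)  # -> y = 8, n = 18

Answer: 27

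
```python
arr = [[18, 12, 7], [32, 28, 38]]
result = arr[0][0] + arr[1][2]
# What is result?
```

Answer: 56

Derivation:
Trace (tracking result):
arr = [[18, 12, 7], [32, 28, 38]]  # -> arr = [[18, 12, 7], [32, 28, 38]]
result = arr[0][0] + arr[1][2]  # -> result = 56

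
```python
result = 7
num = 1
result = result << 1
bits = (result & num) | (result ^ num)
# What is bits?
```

Answer: 15

Derivation:
Trace (tracking bits):
result = 7  # -> result = 7
num = 1  # -> num = 1
result = result << 1  # -> result = 14
bits = result & num | result ^ num  # -> bits = 15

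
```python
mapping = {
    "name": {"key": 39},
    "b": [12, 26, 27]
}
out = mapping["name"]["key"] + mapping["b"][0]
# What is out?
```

Trace (tracking out):
mapping = {'name': {'key': 39}, 'b': [12, 26, 27]}  # -> mapping = {'name': {'key': 39}, 'b': [12, 26, 27]}
out = mapping['name']['key'] + mapping['b'][0]  # -> out = 51

Answer: 51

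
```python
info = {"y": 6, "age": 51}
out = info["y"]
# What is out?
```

Trace (tracking out):
info = {'y': 6, 'age': 51}  # -> info = {'y': 6, 'age': 51}
out = info['y']  # -> out = 6

Answer: 6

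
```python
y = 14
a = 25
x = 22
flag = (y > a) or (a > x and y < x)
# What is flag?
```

Trace (tracking flag):
y = 14  # -> y = 14
a = 25  # -> a = 25
x = 22  # -> x = 22
flag = y > a or (a > x and y < x)  # -> flag = True

Answer: True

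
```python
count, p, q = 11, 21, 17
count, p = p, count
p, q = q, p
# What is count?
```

Answer: 21

Derivation:
Trace (tracking count):
count, p, q = (11, 21, 17)  # -> count = 11, p = 21, q = 17
count, p = (p, count)  # -> count = 21, p = 11
p, q = (q, p)  # -> p = 17, q = 11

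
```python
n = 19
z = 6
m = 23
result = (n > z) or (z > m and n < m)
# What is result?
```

Answer: True

Derivation:
Trace (tracking result):
n = 19  # -> n = 19
z = 6  # -> z = 6
m = 23  # -> m = 23
result = n > z or (z > m and n < m)  # -> result = True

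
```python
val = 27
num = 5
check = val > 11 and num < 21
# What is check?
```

Answer: True

Derivation:
Trace (tracking check):
val = 27  # -> val = 27
num = 5  # -> num = 5
check = val > 11 and num < 21  # -> check = True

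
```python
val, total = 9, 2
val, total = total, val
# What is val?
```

Answer: 2

Derivation:
Trace (tracking val):
val, total = (9, 2)  # -> val = 9, total = 2
val, total = (total, val)  # -> val = 2, total = 9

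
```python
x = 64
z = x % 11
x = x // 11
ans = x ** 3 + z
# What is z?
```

Trace (tracking z):
x = 64  # -> x = 64
z = x % 11  # -> z = 9
x = x // 11  # -> x = 5
ans = x ** 3 + z  # -> ans = 134

Answer: 9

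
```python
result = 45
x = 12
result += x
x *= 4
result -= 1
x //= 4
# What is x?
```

Trace (tracking x):
result = 45  # -> result = 45
x = 12  # -> x = 12
result += x  # -> result = 57
x *= 4  # -> x = 48
result -= 1  # -> result = 56
x //= 4  # -> x = 12

Answer: 12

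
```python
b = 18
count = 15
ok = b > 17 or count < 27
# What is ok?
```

Answer: True

Derivation:
Trace (tracking ok):
b = 18  # -> b = 18
count = 15  # -> count = 15
ok = b > 17 or count < 27  # -> ok = True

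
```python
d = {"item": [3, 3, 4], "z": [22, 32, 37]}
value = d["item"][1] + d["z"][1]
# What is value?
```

Answer: 35

Derivation:
Trace (tracking value):
d = {'item': [3, 3, 4], 'z': [22, 32, 37]}  # -> d = {'item': [3, 3, 4], 'z': [22, 32, 37]}
value = d['item'][1] + d['z'][1]  # -> value = 35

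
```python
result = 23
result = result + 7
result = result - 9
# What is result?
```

Trace (tracking result):
result = 23  # -> result = 23
result = result + 7  # -> result = 30
result = result - 9  # -> result = 21

Answer: 21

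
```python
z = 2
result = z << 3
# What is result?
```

Trace (tracking result):
z = 2  # -> z = 2
result = z << 3  # -> result = 16

Answer: 16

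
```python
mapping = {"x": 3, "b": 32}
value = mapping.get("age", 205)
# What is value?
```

Trace (tracking value):
mapping = {'x': 3, 'b': 32}  # -> mapping = {'x': 3, 'b': 32}
value = mapping.get('age', 205)  # -> value = 205

Answer: 205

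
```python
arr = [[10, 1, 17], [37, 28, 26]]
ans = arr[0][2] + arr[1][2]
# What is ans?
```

Answer: 43

Derivation:
Trace (tracking ans):
arr = [[10, 1, 17], [37, 28, 26]]  # -> arr = [[10, 1, 17], [37, 28, 26]]
ans = arr[0][2] + arr[1][2]  # -> ans = 43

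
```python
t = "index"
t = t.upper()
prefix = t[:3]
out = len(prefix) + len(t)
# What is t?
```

Answer: 'INDEX'

Derivation:
Trace (tracking t):
t = 'index'  # -> t = 'index'
t = t.upper()  # -> t = 'INDEX'
prefix = t[:3]  # -> prefix = 'IND'
out = len(prefix) + len(t)  # -> out = 8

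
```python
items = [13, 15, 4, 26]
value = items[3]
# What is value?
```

Trace (tracking value):
items = [13, 15, 4, 26]  # -> items = [13, 15, 4, 26]
value = items[3]  # -> value = 26

Answer: 26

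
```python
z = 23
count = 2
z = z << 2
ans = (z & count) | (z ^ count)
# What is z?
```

Trace (tracking z):
z = 23  # -> z = 23
count = 2  # -> count = 2
z = z << 2  # -> z = 92
ans = z & count | z ^ count  # -> ans = 94

Answer: 92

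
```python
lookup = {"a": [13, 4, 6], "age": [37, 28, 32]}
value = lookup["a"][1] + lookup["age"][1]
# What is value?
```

Trace (tracking value):
lookup = {'a': [13, 4, 6], 'age': [37, 28, 32]}  # -> lookup = {'a': [13, 4, 6], 'age': [37, 28, 32]}
value = lookup['a'][1] + lookup['age'][1]  # -> value = 32

Answer: 32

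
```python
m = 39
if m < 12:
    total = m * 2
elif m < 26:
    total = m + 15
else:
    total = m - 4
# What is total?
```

Trace (tracking total):
m = 39  # -> m = 39
if m < 12:  # condition is False
elif m < 26:  # condition is False
else:
    total = m - 4  # -> total = 35

Answer: 35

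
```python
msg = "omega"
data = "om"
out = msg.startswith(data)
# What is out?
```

Answer: True

Derivation:
Trace (tracking out):
msg = 'omega'  # -> msg = 'omega'
data = 'om'  # -> data = 'om'
out = msg.startswith(data)  # -> out = True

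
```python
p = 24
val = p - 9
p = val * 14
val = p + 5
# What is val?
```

Answer: 215

Derivation:
Trace (tracking val):
p = 24  # -> p = 24
val = p - 9  # -> val = 15
p = val * 14  # -> p = 210
val = p + 5  # -> val = 215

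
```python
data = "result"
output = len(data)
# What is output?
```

Trace (tracking output):
data = 'result'  # -> data = 'result'
output = len(data)  # -> output = 6

Answer: 6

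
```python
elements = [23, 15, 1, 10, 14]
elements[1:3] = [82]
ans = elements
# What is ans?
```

Trace (tracking ans):
elements = [23, 15, 1, 10, 14]  # -> elements = [23, 15, 1, 10, 14]
elements[1:3] = [82]  # -> elements = [23, 82, 10, 14]
ans = elements  # -> ans = [23, 82, 10, 14]

Answer: [23, 82, 10, 14]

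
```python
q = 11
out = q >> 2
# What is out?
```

Answer: 2

Derivation:
Trace (tracking out):
q = 11  # -> q = 11
out = q >> 2  # -> out = 2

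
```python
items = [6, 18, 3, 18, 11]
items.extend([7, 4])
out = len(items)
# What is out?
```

Trace (tracking out):
items = [6, 18, 3, 18, 11]  # -> items = [6, 18, 3, 18, 11]
items.extend([7, 4])  # -> items = [6, 18, 3, 18, 11, 7, 4]
out = len(items)  # -> out = 7

Answer: 7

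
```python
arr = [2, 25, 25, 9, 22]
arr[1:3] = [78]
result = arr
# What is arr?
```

Answer: [2, 78, 9, 22]

Derivation:
Trace (tracking arr):
arr = [2, 25, 25, 9, 22]  # -> arr = [2, 25, 25, 9, 22]
arr[1:3] = [78]  # -> arr = [2, 78, 9, 22]
result = arr  # -> result = [2, 78, 9, 22]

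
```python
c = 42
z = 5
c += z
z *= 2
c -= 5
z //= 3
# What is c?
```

Trace (tracking c):
c = 42  # -> c = 42
z = 5  # -> z = 5
c += z  # -> c = 47
z *= 2  # -> z = 10
c -= 5  # -> c = 42
z //= 3  # -> z = 3

Answer: 42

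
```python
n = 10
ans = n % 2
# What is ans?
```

Trace (tracking ans):
n = 10  # -> n = 10
ans = n % 2  # -> ans = 0

Answer: 0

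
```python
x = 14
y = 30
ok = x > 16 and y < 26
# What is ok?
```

Answer: False

Derivation:
Trace (tracking ok):
x = 14  # -> x = 14
y = 30  # -> y = 30
ok = x > 16 and y < 26  # -> ok = False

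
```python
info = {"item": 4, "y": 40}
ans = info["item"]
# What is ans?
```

Trace (tracking ans):
info = {'item': 4, 'y': 40}  # -> info = {'item': 4, 'y': 40}
ans = info['item']  # -> ans = 4

Answer: 4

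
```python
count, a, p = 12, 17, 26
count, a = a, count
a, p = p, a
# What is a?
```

Trace (tracking a):
count, a, p = (12, 17, 26)  # -> count = 12, a = 17, p = 26
count, a = (a, count)  # -> count = 17, a = 12
a, p = (p, a)  # -> a = 26, p = 12

Answer: 26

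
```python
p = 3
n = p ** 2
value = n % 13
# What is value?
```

Trace (tracking value):
p = 3  # -> p = 3
n = p ** 2  # -> n = 9
value = n % 13  # -> value = 9

Answer: 9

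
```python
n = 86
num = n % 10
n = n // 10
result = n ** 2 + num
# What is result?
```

Trace (tracking result):
n = 86  # -> n = 86
num = n % 10  # -> num = 6
n = n // 10  # -> n = 8
result = n ** 2 + num  # -> result = 70

Answer: 70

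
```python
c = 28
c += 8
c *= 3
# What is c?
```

Trace (tracking c):
c = 28  # -> c = 28
c += 8  # -> c = 36
c *= 3  # -> c = 108

Answer: 108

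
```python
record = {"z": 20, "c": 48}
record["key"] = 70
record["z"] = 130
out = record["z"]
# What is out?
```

Answer: 130

Derivation:
Trace (tracking out):
record = {'z': 20, 'c': 48}  # -> record = {'z': 20, 'c': 48}
record['key'] = 70  # -> record = {'z': 20, 'c': 48, 'key': 70}
record['z'] = 130  # -> record = {'z': 130, 'c': 48, 'key': 70}
out = record['z']  # -> out = 130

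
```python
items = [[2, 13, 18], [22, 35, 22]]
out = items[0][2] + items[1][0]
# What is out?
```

Answer: 40

Derivation:
Trace (tracking out):
items = [[2, 13, 18], [22, 35, 22]]  # -> items = [[2, 13, 18], [22, 35, 22]]
out = items[0][2] + items[1][0]  # -> out = 40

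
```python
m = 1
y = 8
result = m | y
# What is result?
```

Trace (tracking result):
m = 1  # -> m = 1
y = 8  # -> y = 8
result = m | y  # -> result = 9

Answer: 9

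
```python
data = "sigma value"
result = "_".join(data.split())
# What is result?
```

Trace (tracking result):
data = 'sigma value'  # -> data = 'sigma value'
result = '_'.join(data.split())  # -> result = 'sigma_value'

Answer: 'sigma_value'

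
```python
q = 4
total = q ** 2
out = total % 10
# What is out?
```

Trace (tracking out):
q = 4  # -> q = 4
total = q ** 2  # -> total = 16
out = total % 10  # -> out = 6

Answer: 6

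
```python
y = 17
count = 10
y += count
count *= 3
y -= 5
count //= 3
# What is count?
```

Trace (tracking count):
y = 17  # -> y = 17
count = 10  # -> count = 10
y += count  # -> y = 27
count *= 3  # -> count = 30
y -= 5  # -> y = 22
count //= 3  # -> count = 10

Answer: 10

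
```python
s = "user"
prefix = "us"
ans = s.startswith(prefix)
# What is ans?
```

Trace (tracking ans):
s = 'user'  # -> s = 'user'
prefix = 'us'  # -> prefix = 'us'
ans = s.startswith(prefix)  # -> ans = True

Answer: True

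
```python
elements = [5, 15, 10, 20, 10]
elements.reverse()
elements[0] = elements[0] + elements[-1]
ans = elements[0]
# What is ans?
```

Trace (tracking ans):
elements = [5, 15, 10, 20, 10]  # -> elements = [5, 15, 10, 20, 10]
elements.reverse()  # -> elements = [10, 20, 10, 15, 5]
elements[0] = elements[0] + elements[-1]  # -> elements = [15, 20, 10, 15, 5]
ans = elements[0]  # -> ans = 15

Answer: 15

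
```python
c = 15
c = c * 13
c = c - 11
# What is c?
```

Answer: 184

Derivation:
Trace (tracking c):
c = 15  # -> c = 15
c = c * 13  # -> c = 195
c = c - 11  # -> c = 184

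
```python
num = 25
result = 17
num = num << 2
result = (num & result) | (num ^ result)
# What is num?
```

Answer: 100

Derivation:
Trace (tracking num):
num = 25  # -> num = 25
result = 17  # -> result = 17
num = num << 2  # -> num = 100
result = num & result | num ^ result  # -> result = 117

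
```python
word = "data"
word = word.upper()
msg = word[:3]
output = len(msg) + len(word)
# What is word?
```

Answer: 'DATA'

Derivation:
Trace (tracking word):
word = 'data'  # -> word = 'data'
word = word.upper()  # -> word = 'DATA'
msg = word[:3]  # -> msg = 'DAT'
output = len(msg) + len(word)  # -> output = 7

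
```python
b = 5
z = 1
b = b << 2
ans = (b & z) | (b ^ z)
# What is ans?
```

Trace (tracking ans):
b = 5  # -> b = 5
z = 1  # -> z = 1
b = b << 2  # -> b = 20
ans = b & z | b ^ z  # -> ans = 21

Answer: 21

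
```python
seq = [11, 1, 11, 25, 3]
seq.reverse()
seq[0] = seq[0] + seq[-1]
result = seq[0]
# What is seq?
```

Answer: [14, 25, 11, 1, 11]

Derivation:
Trace (tracking seq):
seq = [11, 1, 11, 25, 3]  # -> seq = [11, 1, 11, 25, 3]
seq.reverse()  # -> seq = [3, 25, 11, 1, 11]
seq[0] = seq[0] + seq[-1]  # -> seq = [14, 25, 11, 1, 11]
result = seq[0]  # -> result = 14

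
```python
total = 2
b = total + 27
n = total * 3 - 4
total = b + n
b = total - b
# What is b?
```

Answer: 2

Derivation:
Trace (tracking b):
total = 2  # -> total = 2
b = total + 27  # -> b = 29
n = total * 3 - 4  # -> n = 2
total = b + n  # -> total = 31
b = total - b  # -> b = 2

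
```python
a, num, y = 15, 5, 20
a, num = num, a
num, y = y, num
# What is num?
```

Trace (tracking num):
a, num, y = (15, 5, 20)  # -> a = 15, num = 5, y = 20
a, num = (num, a)  # -> a = 5, num = 15
num, y = (y, num)  # -> num = 20, y = 15

Answer: 20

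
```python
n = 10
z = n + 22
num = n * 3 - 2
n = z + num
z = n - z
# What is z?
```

Answer: 28

Derivation:
Trace (tracking z):
n = 10  # -> n = 10
z = n + 22  # -> z = 32
num = n * 3 - 2  # -> num = 28
n = z + num  # -> n = 60
z = n - z  # -> z = 28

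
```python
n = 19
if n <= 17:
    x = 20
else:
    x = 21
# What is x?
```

Answer: 21

Derivation:
Trace (tracking x):
n = 19  # -> n = 19
if n <= 17:  # condition is False
else:
    x = 21  # -> x = 21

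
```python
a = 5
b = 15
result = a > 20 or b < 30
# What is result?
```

Trace (tracking result):
a = 5  # -> a = 5
b = 15  # -> b = 15
result = a > 20 or b < 30  # -> result = True

Answer: True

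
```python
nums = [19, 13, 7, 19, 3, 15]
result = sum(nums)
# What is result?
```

Answer: 76

Derivation:
Trace (tracking result):
nums = [19, 13, 7, 19, 3, 15]  # -> nums = [19, 13, 7, 19, 3, 15]
result = sum(nums)  # -> result = 76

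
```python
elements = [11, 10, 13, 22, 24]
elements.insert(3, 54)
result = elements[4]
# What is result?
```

Trace (tracking result):
elements = [11, 10, 13, 22, 24]  # -> elements = [11, 10, 13, 22, 24]
elements.insert(3, 54)  # -> elements = [11, 10, 13, 54, 22, 24]
result = elements[4]  # -> result = 22

Answer: 22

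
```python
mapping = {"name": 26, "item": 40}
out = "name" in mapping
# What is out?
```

Answer: True

Derivation:
Trace (tracking out):
mapping = {'name': 26, 'item': 40}  # -> mapping = {'name': 26, 'item': 40}
out = 'name' in mapping  # -> out = True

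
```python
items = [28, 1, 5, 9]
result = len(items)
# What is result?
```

Answer: 4

Derivation:
Trace (tracking result):
items = [28, 1, 5, 9]  # -> items = [28, 1, 5, 9]
result = len(items)  # -> result = 4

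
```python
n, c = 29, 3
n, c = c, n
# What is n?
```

Trace (tracking n):
n, c = (29, 3)  # -> n = 29, c = 3
n, c = (c, n)  # -> n = 3, c = 29

Answer: 3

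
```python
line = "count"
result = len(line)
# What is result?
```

Trace (tracking result):
line = 'count'  # -> line = 'count'
result = len(line)  # -> result = 5

Answer: 5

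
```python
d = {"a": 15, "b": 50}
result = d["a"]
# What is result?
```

Trace (tracking result):
d = {'a': 15, 'b': 50}  # -> d = {'a': 15, 'b': 50}
result = d['a']  # -> result = 15

Answer: 15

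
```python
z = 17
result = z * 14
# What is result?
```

Trace (tracking result):
z = 17  # -> z = 17
result = z * 14  # -> result = 238

Answer: 238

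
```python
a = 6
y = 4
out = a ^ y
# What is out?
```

Answer: 2

Derivation:
Trace (tracking out):
a = 6  # -> a = 6
y = 4  # -> y = 4
out = a ^ y  # -> out = 2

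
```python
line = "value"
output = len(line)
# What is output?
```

Answer: 5

Derivation:
Trace (tracking output):
line = 'value'  # -> line = 'value'
output = len(line)  # -> output = 5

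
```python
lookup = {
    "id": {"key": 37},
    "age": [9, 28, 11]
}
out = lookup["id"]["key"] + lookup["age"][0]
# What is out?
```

Trace (tracking out):
lookup = {'id': {'key': 37}, 'age': [9, 28, 11]}  # -> lookup = {'id': {'key': 37}, 'age': [9, 28, 11]}
out = lookup['id']['key'] + lookup['age'][0]  # -> out = 46

Answer: 46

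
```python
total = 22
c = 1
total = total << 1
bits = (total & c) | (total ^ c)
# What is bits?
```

Answer: 45

Derivation:
Trace (tracking bits):
total = 22  # -> total = 22
c = 1  # -> c = 1
total = total << 1  # -> total = 44
bits = total & c | total ^ c  # -> bits = 45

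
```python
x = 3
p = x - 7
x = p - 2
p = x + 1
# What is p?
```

Trace (tracking p):
x = 3  # -> x = 3
p = x - 7  # -> p = -4
x = p - 2  # -> x = -6
p = x + 1  # -> p = -5

Answer: -5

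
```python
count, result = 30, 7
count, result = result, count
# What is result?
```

Trace (tracking result):
count, result = (30, 7)  # -> count = 30, result = 7
count, result = (result, count)  # -> count = 7, result = 30

Answer: 30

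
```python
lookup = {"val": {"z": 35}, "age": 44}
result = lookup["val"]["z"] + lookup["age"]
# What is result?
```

Trace (tracking result):
lookup = {'val': {'z': 35}, 'age': 44}  # -> lookup = {'val': {'z': 35}, 'age': 44}
result = lookup['val']['z'] + lookup['age']  # -> result = 79

Answer: 79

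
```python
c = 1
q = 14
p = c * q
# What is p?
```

Answer: 14

Derivation:
Trace (tracking p):
c = 1  # -> c = 1
q = 14  # -> q = 14
p = c * q  # -> p = 14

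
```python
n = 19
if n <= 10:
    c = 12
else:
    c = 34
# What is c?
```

Answer: 34

Derivation:
Trace (tracking c):
n = 19  # -> n = 19
if n <= 10:  # condition is False
else:
    c = 34  # -> c = 34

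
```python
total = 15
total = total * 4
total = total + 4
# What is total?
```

Trace (tracking total):
total = 15  # -> total = 15
total = total * 4  # -> total = 60
total = total + 4  # -> total = 64

Answer: 64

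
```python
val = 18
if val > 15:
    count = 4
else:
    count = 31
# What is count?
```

Trace (tracking count):
val = 18  # -> val = 18
if val > 15:  # condition is True
    count = 4  # -> count = 4

Answer: 4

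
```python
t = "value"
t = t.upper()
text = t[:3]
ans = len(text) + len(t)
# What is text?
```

Answer: 'VAL'

Derivation:
Trace (tracking text):
t = 'value'  # -> t = 'value'
t = t.upper()  # -> t = 'VALUE'
text = t[:3]  # -> text = 'VAL'
ans = len(text) + len(t)  # -> ans = 8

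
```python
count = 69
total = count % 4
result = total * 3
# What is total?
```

Trace (tracking total):
count = 69  # -> count = 69
total = count % 4  # -> total = 1
result = total * 3  # -> result = 3

Answer: 1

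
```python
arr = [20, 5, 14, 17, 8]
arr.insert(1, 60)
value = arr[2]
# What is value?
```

Trace (tracking value):
arr = [20, 5, 14, 17, 8]  # -> arr = [20, 5, 14, 17, 8]
arr.insert(1, 60)  # -> arr = [20, 60, 5, 14, 17, 8]
value = arr[2]  # -> value = 5

Answer: 5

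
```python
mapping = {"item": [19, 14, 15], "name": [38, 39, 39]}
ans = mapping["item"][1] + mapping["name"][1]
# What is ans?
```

Answer: 53

Derivation:
Trace (tracking ans):
mapping = {'item': [19, 14, 15], 'name': [38, 39, 39]}  # -> mapping = {'item': [19, 14, 15], 'name': [38, 39, 39]}
ans = mapping['item'][1] + mapping['name'][1]  # -> ans = 53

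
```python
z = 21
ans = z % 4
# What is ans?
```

Answer: 1

Derivation:
Trace (tracking ans):
z = 21  # -> z = 21
ans = z % 4  # -> ans = 1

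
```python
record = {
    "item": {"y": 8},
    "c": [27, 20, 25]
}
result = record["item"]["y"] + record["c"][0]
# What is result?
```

Answer: 35

Derivation:
Trace (tracking result):
record = {'item': {'y': 8}, 'c': [27, 20, 25]}  # -> record = {'item': {'y': 8}, 'c': [27, 20, 25]}
result = record['item']['y'] + record['c'][0]  # -> result = 35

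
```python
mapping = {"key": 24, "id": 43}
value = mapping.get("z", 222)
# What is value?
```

Trace (tracking value):
mapping = {'key': 24, 'id': 43}  # -> mapping = {'key': 24, 'id': 43}
value = mapping.get('z', 222)  # -> value = 222

Answer: 222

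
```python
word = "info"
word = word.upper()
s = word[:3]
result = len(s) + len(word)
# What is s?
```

Answer: 'INF'

Derivation:
Trace (tracking s):
word = 'info'  # -> word = 'info'
word = word.upper()  # -> word = 'INFO'
s = word[:3]  # -> s = 'INF'
result = len(s) + len(word)  # -> result = 7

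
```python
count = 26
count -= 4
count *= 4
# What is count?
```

Answer: 88

Derivation:
Trace (tracking count):
count = 26  # -> count = 26
count -= 4  # -> count = 22
count *= 4  # -> count = 88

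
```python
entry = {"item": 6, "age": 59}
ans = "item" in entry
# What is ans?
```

Answer: True

Derivation:
Trace (tracking ans):
entry = {'item': 6, 'age': 59}  # -> entry = {'item': 6, 'age': 59}
ans = 'item' in entry  # -> ans = True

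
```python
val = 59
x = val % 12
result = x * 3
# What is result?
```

Answer: 33

Derivation:
Trace (tracking result):
val = 59  # -> val = 59
x = val % 12  # -> x = 11
result = x * 3  # -> result = 33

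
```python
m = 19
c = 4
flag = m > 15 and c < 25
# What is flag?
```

Answer: True

Derivation:
Trace (tracking flag):
m = 19  # -> m = 19
c = 4  # -> c = 4
flag = m > 15 and c < 25  # -> flag = True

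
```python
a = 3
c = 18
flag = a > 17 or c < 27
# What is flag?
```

Trace (tracking flag):
a = 3  # -> a = 3
c = 18  # -> c = 18
flag = a > 17 or c < 27  # -> flag = True

Answer: True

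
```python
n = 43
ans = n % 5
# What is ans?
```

Trace (tracking ans):
n = 43  # -> n = 43
ans = n % 5  # -> ans = 3

Answer: 3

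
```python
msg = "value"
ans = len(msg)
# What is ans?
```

Answer: 5

Derivation:
Trace (tracking ans):
msg = 'value'  # -> msg = 'value'
ans = len(msg)  # -> ans = 5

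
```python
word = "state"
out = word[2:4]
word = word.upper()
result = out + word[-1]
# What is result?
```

Trace (tracking result):
word = 'state'  # -> word = 'state'
out = word[2:4]  # -> out = 'at'
word = word.upper()  # -> word = 'STATE'
result = out + word[-1]  # -> result = 'atE'

Answer: 'atE'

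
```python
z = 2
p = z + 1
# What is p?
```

Trace (tracking p):
z = 2  # -> z = 2
p = z + 1  # -> p = 3

Answer: 3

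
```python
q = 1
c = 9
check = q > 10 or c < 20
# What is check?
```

Trace (tracking check):
q = 1  # -> q = 1
c = 9  # -> c = 9
check = q > 10 or c < 20  # -> check = True

Answer: True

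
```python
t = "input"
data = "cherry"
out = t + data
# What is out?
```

Answer: 'inputcherry'

Derivation:
Trace (tracking out):
t = 'input'  # -> t = 'input'
data = 'cherry'  # -> data = 'cherry'
out = t + data  # -> out = 'inputcherry'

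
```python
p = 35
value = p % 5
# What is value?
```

Answer: 0

Derivation:
Trace (tracking value):
p = 35  # -> p = 35
value = p % 5  # -> value = 0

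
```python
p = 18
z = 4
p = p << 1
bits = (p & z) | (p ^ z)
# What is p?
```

Trace (tracking p):
p = 18  # -> p = 18
z = 4  # -> z = 4
p = p << 1  # -> p = 36
bits = p & z | p ^ z  # -> bits = 36

Answer: 36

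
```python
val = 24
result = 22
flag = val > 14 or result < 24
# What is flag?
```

Trace (tracking flag):
val = 24  # -> val = 24
result = 22  # -> result = 22
flag = val > 14 or result < 24  # -> flag = True

Answer: True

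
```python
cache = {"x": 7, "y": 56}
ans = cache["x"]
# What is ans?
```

Trace (tracking ans):
cache = {'x': 7, 'y': 56}  # -> cache = {'x': 7, 'y': 56}
ans = cache['x']  # -> ans = 7

Answer: 7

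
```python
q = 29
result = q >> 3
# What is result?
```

Trace (tracking result):
q = 29  # -> q = 29
result = q >> 3  # -> result = 3

Answer: 3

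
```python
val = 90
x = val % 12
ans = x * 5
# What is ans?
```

Answer: 30

Derivation:
Trace (tracking ans):
val = 90  # -> val = 90
x = val % 12  # -> x = 6
ans = x * 5  # -> ans = 30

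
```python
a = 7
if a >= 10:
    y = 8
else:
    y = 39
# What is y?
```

Trace (tracking y):
a = 7  # -> a = 7
if a >= 10:  # condition is False
else:
    y = 39  # -> y = 39

Answer: 39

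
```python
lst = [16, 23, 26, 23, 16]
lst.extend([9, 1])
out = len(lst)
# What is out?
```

Trace (tracking out):
lst = [16, 23, 26, 23, 16]  # -> lst = [16, 23, 26, 23, 16]
lst.extend([9, 1])  # -> lst = [16, 23, 26, 23, 16, 9, 1]
out = len(lst)  # -> out = 7

Answer: 7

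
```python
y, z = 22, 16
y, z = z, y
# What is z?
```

Trace (tracking z):
y, z = (22, 16)  # -> y = 22, z = 16
y, z = (z, y)  # -> y = 16, z = 22

Answer: 22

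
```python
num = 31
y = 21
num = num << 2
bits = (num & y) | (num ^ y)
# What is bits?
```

Trace (tracking bits):
num = 31  # -> num = 31
y = 21  # -> y = 21
num = num << 2  # -> num = 124
bits = num & y | num ^ y  # -> bits = 125

Answer: 125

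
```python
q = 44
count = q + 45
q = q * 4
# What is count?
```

Answer: 89

Derivation:
Trace (tracking count):
q = 44  # -> q = 44
count = q + 45  # -> count = 89
q = q * 4  # -> q = 176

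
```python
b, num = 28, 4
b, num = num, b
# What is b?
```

Answer: 4

Derivation:
Trace (tracking b):
b, num = (28, 4)  # -> b = 28, num = 4
b, num = (num, b)  # -> b = 4, num = 28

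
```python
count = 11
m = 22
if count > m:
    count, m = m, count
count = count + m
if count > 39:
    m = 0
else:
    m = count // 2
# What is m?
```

Trace (tracking m):
count = 11  # -> count = 11
m = 22  # -> m = 22
if count > m:  # condition is False
count = count + m  # -> count = 33
if count > 39:  # condition is False
else:
    m = count // 2  # -> m = 16

Answer: 16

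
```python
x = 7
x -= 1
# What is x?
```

Answer: 6

Derivation:
Trace (tracking x):
x = 7  # -> x = 7
x -= 1  # -> x = 6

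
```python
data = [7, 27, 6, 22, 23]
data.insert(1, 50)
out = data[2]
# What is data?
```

Trace (tracking data):
data = [7, 27, 6, 22, 23]  # -> data = [7, 27, 6, 22, 23]
data.insert(1, 50)  # -> data = [7, 50, 27, 6, 22, 23]
out = data[2]  # -> out = 27

Answer: [7, 50, 27, 6, 22, 23]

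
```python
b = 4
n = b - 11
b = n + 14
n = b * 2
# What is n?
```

Answer: 14

Derivation:
Trace (tracking n):
b = 4  # -> b = 4
n = b - 11  # -> n = -7
b = n + 14  # -> b = 7
n = b * 2  # -> n = 14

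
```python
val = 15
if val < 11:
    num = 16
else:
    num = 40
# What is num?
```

Trace (tracking num):
val = 15  # -> val = 15
if val < 11:  # condition is False
else:
    num = 40  # -> num = 40

Answer: 40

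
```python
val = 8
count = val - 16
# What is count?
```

Trace (tracking count):
val = 8  # -> val = 8
count = val - 16  # -> count = -8

Answer: -8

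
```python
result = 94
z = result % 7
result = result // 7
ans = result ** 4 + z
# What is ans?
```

Answer: 28564

Derivation:
Trace (tracking ans):
result = 94  # -> result = 94
z = result % 7  # -> z = 3
result = result // 7  # -> result = 13
ans = result ** 4 + z  # -> ans = 28564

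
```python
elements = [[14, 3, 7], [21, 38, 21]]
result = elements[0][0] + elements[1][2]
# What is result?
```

Trace (tracking result):
elements = [[14, 3, 7], [21, 38, 21]]  # -> elements = [[14, 3, 7], [21, 38, 21]]
result = elements[0][0] + elements[1][2]  # -> result = 35

Answer: 35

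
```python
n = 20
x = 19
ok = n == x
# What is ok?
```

Trace (tracking ok):
n = 20  # -> n = 20
x = 19  # -> x = 19
ok = n == x  # -> ok = False

Answer: False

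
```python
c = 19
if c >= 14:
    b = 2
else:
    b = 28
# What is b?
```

Trace (tracking b):
c = 19  # -> c = 19
if c >= 14:  # condition is True
    b = 2  # -> b = 2

Answer: 2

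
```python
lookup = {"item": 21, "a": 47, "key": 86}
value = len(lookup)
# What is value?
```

Trace (tracking value):
lookup = {'item': 21, 'a': 47, 'key': 86}  # -> lookup = {'item': 21, 'a': 47, 'key': 86}
value = len(lookup)  # -> value = 3

Answer: 3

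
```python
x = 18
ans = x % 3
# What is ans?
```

Answer: 0

Derivation:
Trace (tracking ans):
x = 18  # -> x = 18
ans = x % 3  # -> ans = 0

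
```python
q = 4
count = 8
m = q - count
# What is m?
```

Trace (tracking m):
q = 4  # -> q = 4
count = 8  # -> count = 8
m = q - count  # -> m = -4

Answer: -4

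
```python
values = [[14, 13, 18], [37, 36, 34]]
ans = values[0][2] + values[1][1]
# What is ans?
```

Trace (tracking ans):
values = [[14, 13, 18], [37, 36, 34]]  # -> values = [[14, 13, 18], [37, 36, 34]]
ans = values[0][2] + values[1][1]  # -> ans = 54

Answer: 54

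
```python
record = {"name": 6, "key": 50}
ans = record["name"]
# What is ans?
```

Answer: 6

Derivation:
Trace (tracking ans):
record = {'name': 6, 'key': 50}  # -> record = {'name': 6, 'key': 50}
ans = record['name']  # -> ans = 6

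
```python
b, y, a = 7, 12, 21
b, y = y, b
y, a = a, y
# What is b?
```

Answer: 12

Derivation:
Trace (tracking b):
b, y, a = (7, 12, 21)  # -> b = 7, y = 12, a = 21
b, y = (y, b)  # -> b = 12, y = 7
y, a = (a, y)  # -> y = 21, a = 7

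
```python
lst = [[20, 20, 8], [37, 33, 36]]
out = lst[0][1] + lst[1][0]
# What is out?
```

Trace (tracking out):
lst = [[20, 20, 8], [37, 33, 36]]  # -> lst = [[20, 20, 8], [37, 33, 36]]
out = lst[0][1] + lst[1][0]  # -> out = 57

Answer: 57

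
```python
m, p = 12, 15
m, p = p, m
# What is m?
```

Trace (tracking m):
m, p = (12, 15)  # -> m = 12, p = 15
m, p = (p, m)  # -> m = 15, p = 12

Answer: 15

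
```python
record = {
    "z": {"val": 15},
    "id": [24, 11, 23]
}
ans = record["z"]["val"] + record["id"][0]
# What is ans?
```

Answer: 39

Derivation:
Trace (tracking ans):
record = {'z': {'val': 15}, 'id': [24, 11, 23]}  # -> record = {'z': {'val': 15}, 'id': [24, 11, 23]}
ans = record['z']['val'] + record['id'][0]  # -> ans = 39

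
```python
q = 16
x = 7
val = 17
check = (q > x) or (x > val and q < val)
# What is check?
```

Answer: True

Derivation:
Trace (tracking check):
q = 16  # -> q = 16
x = 7  # -> x = 7
val = 17  # -> val = 17
check = q > x or (x > val and q < val)  # -> check = True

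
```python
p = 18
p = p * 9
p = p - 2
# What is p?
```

Answer: 160

Derivation:
Trace (tracking p):
p = 18  # -> p = 18
p = p * 9  # -> p = 162
p = p - 2  # -> p = 160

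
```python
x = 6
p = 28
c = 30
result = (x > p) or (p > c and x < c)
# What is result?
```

Answer: False

Derivation:
Trace (tracking result):
x = 6  # -> x = 6
p = 28  # -> p = 28
c = 30  # -> c = 30
result = x > p or (p > c and x < c)  # -> result = False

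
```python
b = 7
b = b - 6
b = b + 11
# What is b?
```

Trace (tracking b):
b = 7  # -> b = 7
b = b - 6  # -> b = 1
b = b + 11  # -> b = 12

Answer: 12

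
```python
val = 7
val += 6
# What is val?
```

Answer: 13

Derivation:
Trace (tracking val):
val = 7  # -> val = 7
val += 6  # -> val = 13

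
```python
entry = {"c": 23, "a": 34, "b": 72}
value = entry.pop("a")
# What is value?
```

Answer: 34

Derivation:
Trace (tracking value):
entry = {'c': 23, 'a': 34, 'b': 72}  # -> entry = {'c': 23, 'a': 34, 'b': 72}
value = entry.pop('a')  # -> value = 34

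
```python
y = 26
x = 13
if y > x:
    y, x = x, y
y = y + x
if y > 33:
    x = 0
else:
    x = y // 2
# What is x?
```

Trace (tracking x):
y = 26  # -> y = 26
x = 13  # -> x = 13
if y > x:  # condition is True
    y, x = (x, y)  # -> y = 13, x = 26
y = y + x  # -> y = 39
if y > 33:  # condition is True
    x = 0  # -> x = 0

Answer: 0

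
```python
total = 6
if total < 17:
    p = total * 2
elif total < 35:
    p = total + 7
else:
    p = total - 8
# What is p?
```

Answer: 12

Derivation:
Trace (tracking p):
total = 6  # -> total = 6
if total < 17:  # condition is True
    p = total * 2  # -> p = 12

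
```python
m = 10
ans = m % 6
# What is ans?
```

Answer: 4

Derivation:
Trace (tracking ans):
m = 10  # -> m = 10
ans = m % 6  # -> ans = 4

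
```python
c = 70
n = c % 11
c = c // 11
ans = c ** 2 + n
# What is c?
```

Trace (tracking c):
c = 70  # -> c = 70
n = c % 11  # -> n = 4
c = c // 11  # -> c = 6
ans = c ** 2 + n  # -> ans = 40

Answer: 6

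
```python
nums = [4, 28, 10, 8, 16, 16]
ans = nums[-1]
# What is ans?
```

Answer: 16

Derivation:
Trace (tracking ans):
nums = [4, 28, 10, 8, 16, 16]  # -> nums = [4, 28, 10, 8, 16, 16]
ans = nums[-1]  # -> ans = 16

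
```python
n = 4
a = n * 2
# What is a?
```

Answer: 8

Derivation:
Trace (tracking a):
n = 4  # -> n = 4
a = n * 2  # -> a = 8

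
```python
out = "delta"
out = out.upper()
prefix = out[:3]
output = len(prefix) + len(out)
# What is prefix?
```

Answer: 'DEL'

Derivation:
Trace (tracking prefix):
out = 'delta'  # -> out = 'delta'
out = out.upper()  # -> out = 'DELTA'
prefix = out[:3]  # -> prefix = 'DEL'
output = len(prefix) + len(out)  # -> output = 8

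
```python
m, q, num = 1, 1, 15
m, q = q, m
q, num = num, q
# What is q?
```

Trace (tracking q):
m, q, num = (1, 1, 15)  # -> m = 1, q = 1, num = 15
m, q = (q, m)  # -> m = 1, q = 1
q, num = (num, q)  # -> q = 15, num = 1

Answer: 15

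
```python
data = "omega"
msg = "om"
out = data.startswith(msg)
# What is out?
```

Answer: True

Derivation:
Trace (tracking out):
data = 'omega'  # -> data = 'omega'
msg = 'om'  # -> msg = 'om'
out = data.startswith(msg)  # -> out = True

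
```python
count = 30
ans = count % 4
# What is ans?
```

Trace (tracking ans):
count = 30  # -> count = 30
ans = count % 4  # -> ans = 2

Answer: 2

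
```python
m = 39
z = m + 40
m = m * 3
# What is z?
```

Trace (tracking z):
m = 39  # -> m = 39
z = m + 40  # -> z = 79
m = m * 3  # -> m = 117

Answer: 79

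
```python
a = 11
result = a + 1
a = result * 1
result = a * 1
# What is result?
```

Answer: 12

Derivation:
Trace (tracking result):
a = 11  # -> a = 11
result = a + 1  # -> result = 12
a = result * 1  # -> a = 12
result = a * 1  # -> result = 12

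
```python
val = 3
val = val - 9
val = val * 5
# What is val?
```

Trace (tracking val):
val = 3  # -> val = 3
val = val - 9  # -> val = -6
val = val * 5  # -> val = -30

Answer: -30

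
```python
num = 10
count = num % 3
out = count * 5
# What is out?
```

Trace (tracking out):
num = 10  # -> num = 10
count = num % 3  # -> count = 1
out = count * 5  # -> out = 5

Answer: 5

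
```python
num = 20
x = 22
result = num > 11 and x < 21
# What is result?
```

Trace (tracking result):
num = 20  # -> num = 20
x = 22  # -> x = 22
result = num > 11 and x < 21  # -> result = False

Answer: False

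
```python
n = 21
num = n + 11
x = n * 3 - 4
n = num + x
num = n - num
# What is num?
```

Trace (tracking num):
n = 21  # -> n = 21
num = n + 11  # -> num = 32
x = n * 3 - 4  # -> x = 59
n = num + x  # -> n = 91
num = n - num  # -> num = 59

Answer: 59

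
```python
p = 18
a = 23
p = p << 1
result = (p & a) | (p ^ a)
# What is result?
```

Trace (tracking result):
p = 18  # -> p = 18
a = 23  # -> a = 23
p = p << 1  # -> p = 36
result = p & a | p ^ a  # -> result = 55

Answer: 55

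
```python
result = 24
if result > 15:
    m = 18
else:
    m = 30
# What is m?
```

Answer: 18

Derivation:
Trace (tracking m):
result = 24  # -> result = 24
if result > 15:  # condition is True
    m = 18  # -> m = 18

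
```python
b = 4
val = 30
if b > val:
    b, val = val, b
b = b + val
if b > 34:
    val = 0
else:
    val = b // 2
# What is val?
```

Answer: 17

Derivation:
Trace (tracking val):
b = 4  # -> b = 4
val = 30  # -> val = 30
if b > val:  # condition is False
b = b + val  # -> b = 34
if b > 34:  # condition is False
else:
    val = b // 2  # -> val = 17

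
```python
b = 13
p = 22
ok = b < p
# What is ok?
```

Answer: True

Derivation:
Trace (tracking ok):
b = 13  # -> b = 13
p = 22  # -> p = 22
ok = b < p  # -> ok = True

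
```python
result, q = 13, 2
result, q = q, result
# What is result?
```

Trace (tracking result):
result, q = (13, 2)  # -> result = 13, q = 2
result, q = (q, result)  # -> result = 2, q = 13

Answer: 2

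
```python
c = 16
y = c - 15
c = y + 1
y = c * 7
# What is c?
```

Trace (tracking c):
c = 16  # -> c = 16
y = c - 15  # -> y = 1
c = y + 1  # -> c = 2
y = c * 7  # -> y = 14

Answer: 2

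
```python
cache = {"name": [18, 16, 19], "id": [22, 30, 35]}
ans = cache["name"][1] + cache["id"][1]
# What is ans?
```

Answer: 46

Derivation:
Trace (tracking ans):
cache = {'name': [18, 16, 19], 'id': [22, 30, 35]}  # -> cache = {'name': [18, 16, 19], 'id': [22, 30, 35]}
ans = cache['name'][1] + cache['id'][1]  # -> ans = 46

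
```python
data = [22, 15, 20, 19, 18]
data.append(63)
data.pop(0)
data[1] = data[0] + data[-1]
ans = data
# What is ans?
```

Answer: [15, 78, 19, 18, 63]

Derivation:
Trace (tracking ans):
data = [22, 15, 20, 19, 18]  # -> data = [22, 15, 20, 19, 18]
data.append(63)  # -> data = [22, 15, 20, 19, 18, 63]
data.pop(0)  # -> data = [15, 20, 19, 18, 63]
data[1] = data[0] + data[-1]  # -> data = [15, 78, 19, 18, 63]
ans = data  # -> ans = [15, 78, 19, 18, 63]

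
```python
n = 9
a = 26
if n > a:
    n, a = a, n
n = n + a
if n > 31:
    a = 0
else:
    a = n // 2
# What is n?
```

Trace (tracking n):
n = 9  # -> n = 9
a = 26  # -> a = 26
if n > a:  # condition is False
n = n + a  # -> n = 35
if n > 31:  # condition is True
    a = 0  # -> a = 0

Answer: 35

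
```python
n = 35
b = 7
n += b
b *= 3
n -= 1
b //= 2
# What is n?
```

Answer: 41

Derivation:
Trace (tracking n):
n = 35  # -> n = 35
b = 7  # -> b = 7
n += b  # -> n = 42
b *= 3  # -> b = 21
n -= 1  # -> n = 41
b //= 2  # -> b = 10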